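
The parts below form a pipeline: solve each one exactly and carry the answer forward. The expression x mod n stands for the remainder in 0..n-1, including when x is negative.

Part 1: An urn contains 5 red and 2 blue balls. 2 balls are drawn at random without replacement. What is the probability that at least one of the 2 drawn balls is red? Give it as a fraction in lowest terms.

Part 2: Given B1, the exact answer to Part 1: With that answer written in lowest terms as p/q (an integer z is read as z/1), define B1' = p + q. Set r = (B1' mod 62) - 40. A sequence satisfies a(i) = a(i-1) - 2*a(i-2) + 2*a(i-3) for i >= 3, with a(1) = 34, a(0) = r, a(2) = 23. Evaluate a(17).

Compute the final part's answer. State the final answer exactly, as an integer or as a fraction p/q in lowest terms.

Part 1: total draws C(7,2) = 21; complement C(2,2) = 1; favorable 21 - 1 = 20; P = 20/21; answer 20/21
Part 2: B1 = 20/21; threaded value p + q = 41; r = 1; a(3) = 1*(23) - 2*(34) + 2*(1) = -43; iterating: a(3)=-43, a(4)=-21, a(5)=111, a(6)=67, a(7)=-197, a(8)=-109, a(9)=419, a(10)=243, a(11)=-813, a(12)=-461, a(13)=1651, a(14)=947, a(15)=-3277, a(16)=-1869, a(17)=6579; answer 6579

6579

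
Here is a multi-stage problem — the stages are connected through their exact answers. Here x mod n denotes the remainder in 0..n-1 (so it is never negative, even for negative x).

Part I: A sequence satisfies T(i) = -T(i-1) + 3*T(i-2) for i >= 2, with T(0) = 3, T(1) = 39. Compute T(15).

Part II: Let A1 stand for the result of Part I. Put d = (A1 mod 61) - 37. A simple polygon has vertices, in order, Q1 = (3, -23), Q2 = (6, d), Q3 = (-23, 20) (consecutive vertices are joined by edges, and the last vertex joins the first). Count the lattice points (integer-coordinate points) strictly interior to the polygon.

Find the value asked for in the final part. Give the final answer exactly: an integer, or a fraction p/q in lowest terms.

Part I: T(2) = -1*(39) + 3*(3) = -30; iterating: T(2)=-30, T(3)=147, T(4)=-237, T(5)=678, T(6)=-1389, T(7)=3423, T(8)=-7590, T(9)=17859, T(10)=-40629, T(11)=94206, T(12)=-216093, T(13)=498711, T(14)=-1146990, T(15)=2643123; answer 2643123
Part II: A1 = 2643123; d = 17; cross terms: (3*17 - 6*-23)=189, (6*20 - -23*17)=511, (-23*-23 - 3*20)=469; twice the area = |1169| = 1169; area = 1169/2; boundary points = 1 + 1 + 1 = 3; strictly interior points = area - boundary/2 + 1 = 584; answer 584

584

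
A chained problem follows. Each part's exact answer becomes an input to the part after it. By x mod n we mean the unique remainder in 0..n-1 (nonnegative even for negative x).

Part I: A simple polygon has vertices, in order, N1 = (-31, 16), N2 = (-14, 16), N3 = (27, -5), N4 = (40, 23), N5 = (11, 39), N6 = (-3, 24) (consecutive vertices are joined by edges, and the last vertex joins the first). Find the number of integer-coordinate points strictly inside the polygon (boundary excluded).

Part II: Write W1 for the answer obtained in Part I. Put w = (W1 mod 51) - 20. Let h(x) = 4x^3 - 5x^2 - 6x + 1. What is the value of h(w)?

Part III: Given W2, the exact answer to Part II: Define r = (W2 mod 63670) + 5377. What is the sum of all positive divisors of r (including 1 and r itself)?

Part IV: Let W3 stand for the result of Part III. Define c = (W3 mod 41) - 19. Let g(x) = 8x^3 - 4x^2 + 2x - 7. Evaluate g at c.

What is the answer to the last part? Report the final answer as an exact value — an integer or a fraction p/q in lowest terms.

Part I: cross terms: (-31*16 - -14*16)=-272, (-14*-5 - 27*16)=-362, (27*23 - 40*-5)=821, (40*39 - 11*23)=1307, (11*24 - -3*39)=381, (-3*16 - -31*24)=696; twice the area = |2571| = 2571; area = 2571/2; boundary points = 17 + 1 + 1 + 1 + 1 + 4 = 25; strictly interior points = area - boundary/2 + 1 = 1274; answer 1274
Part II: W1 = 1274; w = 30; 4*(30)^3 - 5*(30)^2 - 6*(30)^1 + 1 = (108000) + (-4500) + (-180) + (1) = 103321; answer 103321
Part III: W2 = 103321; r = 45028; 45028 = 2^2 * 11257; sigma = (1 + 2 + 4) * (1 + 11257) = 7 * 11258 = 78806; answer 78806
Part IV: W3 = 78806; c = -15; 8*(-15)^3 - 4*(-15)^2 + 2*(-15)^1 - 7 = (-27000) + (-900) + (-30) + (-7) = -27937; answer -27937

-27937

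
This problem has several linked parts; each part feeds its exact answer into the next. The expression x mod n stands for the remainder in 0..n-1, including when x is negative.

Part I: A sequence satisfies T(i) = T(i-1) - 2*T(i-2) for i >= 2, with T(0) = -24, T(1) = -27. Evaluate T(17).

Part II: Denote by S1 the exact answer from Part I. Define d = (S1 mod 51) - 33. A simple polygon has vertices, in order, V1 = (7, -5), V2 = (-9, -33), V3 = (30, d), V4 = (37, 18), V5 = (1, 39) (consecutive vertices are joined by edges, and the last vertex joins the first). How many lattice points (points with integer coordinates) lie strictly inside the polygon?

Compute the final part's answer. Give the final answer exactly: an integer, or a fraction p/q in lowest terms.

Part I: T(2) = 1*(-27) - 2*(-24) = 21; iterating: T(2)=21, T(3)=75, T(4)=33, T(5)=-117, T(6)=-183, T(7)=51, T(8)=417, T(9)=315, T(10)=-519, T(11)=-1149, T(12)=-111, T(13)=2187, T(14)=2409, T(15)=-1965, T(16)=-6783, T(17)=-2853; answer -2853
Part II: S1 = -2853; d = -30; cross terms: (7*-33 - -9*-5)=-276, (-9*-30 - 30*-33)=1260, (30*18 - 37*-30)=1650, (37*39 - 1*18)=1425, (1*-5 - 7*39)=-278; twice the area = |3781| = 3781; area = 3781/2; boundary points = 4 + 3 + 1 + 3 + 2 = 13; strictly interior points = area - boundary/2 + 1 = 1885; answer 1885

1885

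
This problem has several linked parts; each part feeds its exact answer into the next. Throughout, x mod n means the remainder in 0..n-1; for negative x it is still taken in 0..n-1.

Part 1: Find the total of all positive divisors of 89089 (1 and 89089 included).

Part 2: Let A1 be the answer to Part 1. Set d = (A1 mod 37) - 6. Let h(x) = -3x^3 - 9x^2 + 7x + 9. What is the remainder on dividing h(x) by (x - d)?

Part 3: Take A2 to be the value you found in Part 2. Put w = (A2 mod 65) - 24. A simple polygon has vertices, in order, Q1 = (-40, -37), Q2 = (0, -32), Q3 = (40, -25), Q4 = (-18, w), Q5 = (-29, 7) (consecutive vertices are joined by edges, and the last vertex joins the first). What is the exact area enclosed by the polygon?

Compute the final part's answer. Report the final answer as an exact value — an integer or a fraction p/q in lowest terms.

1957/2

Part 1: 89089 = 7 * 11 * 13 * 89; sigma = (1 + 7) * (1 + 11) * (1 + 13) * (1 + 89) = 8 * 12 * 14 * 90 = 120960; answer 120960
Part 2: A1 = 120960; d = 1; remainder = value at the root: -3*(1)^3 - 9*(1)^2 + 7*(1)^1 + 9 = (-3) + (-9) + (7) + (9) = 4; answer 4
Part 3: A2 = 4; w = -20; cross terms: (-40*-32 - 0*-37)=1280, (0*-25 - 40*-32)=1280, (40*-20 - -18*-25)=-1250, (-18*7 - -29*-20)=-706, (-29*-37 - -40*7)=1353; twice the area = |1957| = 1957; area = 1957/2; answer 1957/2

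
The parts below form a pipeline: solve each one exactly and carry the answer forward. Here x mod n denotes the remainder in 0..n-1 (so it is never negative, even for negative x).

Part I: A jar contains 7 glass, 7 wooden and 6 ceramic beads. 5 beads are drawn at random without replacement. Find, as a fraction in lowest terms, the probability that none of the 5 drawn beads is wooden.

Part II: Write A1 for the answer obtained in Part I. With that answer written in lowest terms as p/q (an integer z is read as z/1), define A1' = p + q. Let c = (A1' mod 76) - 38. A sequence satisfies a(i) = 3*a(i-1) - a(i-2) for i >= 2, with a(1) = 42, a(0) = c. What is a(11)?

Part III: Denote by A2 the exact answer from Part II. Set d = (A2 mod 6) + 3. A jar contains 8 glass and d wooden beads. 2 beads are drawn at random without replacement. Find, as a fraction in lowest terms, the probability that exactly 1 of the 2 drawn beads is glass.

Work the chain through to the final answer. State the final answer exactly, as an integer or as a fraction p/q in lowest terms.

48/91

Part I: total draws C(20,5) = 15504; favorable C(13,5) = 1287; P = 429/5168; answer 429/5168
Part II: A1 = 429/5168; threaded value p + q = 5597; c = 11; a(2) = 3*(42) - 1*(11) = 115; iterating: a(2)=115, a(3)=303, a(4)=794, a(5)=2079, a(6)=5443, a(7)=14250, a(8)=37307, a(9)=97671, a(10)=255706, a(11)=669447; answer 669447
Part III: A2 = 669447; d = 6; total draws C(14,2) = 91; favorable C(8,1)*C(6,1) = 48; P = 48/91; answer 48/91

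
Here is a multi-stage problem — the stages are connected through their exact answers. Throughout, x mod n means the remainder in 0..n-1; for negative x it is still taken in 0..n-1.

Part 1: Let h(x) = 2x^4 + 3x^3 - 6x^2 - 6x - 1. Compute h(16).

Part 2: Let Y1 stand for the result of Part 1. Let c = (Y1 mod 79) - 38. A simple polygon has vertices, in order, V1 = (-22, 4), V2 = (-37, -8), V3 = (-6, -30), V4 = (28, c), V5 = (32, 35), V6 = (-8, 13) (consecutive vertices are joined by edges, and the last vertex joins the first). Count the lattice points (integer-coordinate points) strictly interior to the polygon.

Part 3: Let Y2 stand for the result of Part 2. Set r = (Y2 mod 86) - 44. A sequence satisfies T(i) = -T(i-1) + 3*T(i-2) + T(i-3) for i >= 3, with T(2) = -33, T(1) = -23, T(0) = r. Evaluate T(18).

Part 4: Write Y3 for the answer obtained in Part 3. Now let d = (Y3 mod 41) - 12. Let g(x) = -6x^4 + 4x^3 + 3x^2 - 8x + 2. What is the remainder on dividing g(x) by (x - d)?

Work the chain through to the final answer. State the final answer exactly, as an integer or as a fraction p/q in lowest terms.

Part 1: 2*(16)^4 + 3*(16)^3 - 6*(16)^2 - 6*(16)^1 - 1 = (131072) + (12288) + (-1536) + (-96) + (-1) = 141727; answer 141727
Part 2: Y1 = 141727; c = -37; cross terms: (-22*-8 - -37*4)=324, (-37*-30 - -6*-8)=1062, (-6*-37 - 28*-30)=1062, (28*35 - 32*-37)=2164, (32*13 - -8*35)=696, (-8*4 - -22*13)=254; twice the area = |5562| = 5562; area = 2781; boundary points = 3 + 1 + 1 + 4 + 2 + 1 = 12; strictly interior points = area - boundary/2 + 1 = 2776; answer 2776
Part 3: Y2 = 2776; r = -20; T(3) = -1*(-33) + 3*(-23) + 1*(-20) = -56; iterating: T(3)=-56, T(4)=-66, T(5)=-135, T(6)=-119, T(7)=-352, T(8)=-140, T(9)=-1035, T(10)=263, T(11)=-3508, T(12)=3262, T(13)=-13523, T(14)=19801, T(15)=-57108, T(16)=102988, T(17)=-254511, T(18)=506367; answer 506367
Part 4: Y3 = 506367; d = 5; remainder = value at the root: -6*(5)^4 + 4*(5)^3 + 3*(5)^2 - 8*(5)^1 + 2 = (-3750) + (500) + (75) + (-40) + (2) = -3213; answer -3213

-3213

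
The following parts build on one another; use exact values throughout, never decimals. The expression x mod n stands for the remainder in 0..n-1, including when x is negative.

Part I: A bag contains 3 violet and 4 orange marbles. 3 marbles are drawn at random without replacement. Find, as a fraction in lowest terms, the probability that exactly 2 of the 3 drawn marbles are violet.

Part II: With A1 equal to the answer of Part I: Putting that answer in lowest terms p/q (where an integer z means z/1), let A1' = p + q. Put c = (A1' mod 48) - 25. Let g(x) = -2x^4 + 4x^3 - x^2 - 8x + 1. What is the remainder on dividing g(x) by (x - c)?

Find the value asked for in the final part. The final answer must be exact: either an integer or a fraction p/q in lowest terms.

Part I: total draws C(7,3) = 35; favorable C(3,2)*C(4,1) = 12; P = 12/35; answer 12/35
Part II: A1 = 12/35; threaded value p + q = 47; c = 22; remainder = value at the root: -2*(22)^4 + 4*(22)^3 - 1*(22)^2 - 8*(22)^1 + 1 = (-468512) + (42592) + (-484) + (-176) + (1) = -426579; answer -426579

-426579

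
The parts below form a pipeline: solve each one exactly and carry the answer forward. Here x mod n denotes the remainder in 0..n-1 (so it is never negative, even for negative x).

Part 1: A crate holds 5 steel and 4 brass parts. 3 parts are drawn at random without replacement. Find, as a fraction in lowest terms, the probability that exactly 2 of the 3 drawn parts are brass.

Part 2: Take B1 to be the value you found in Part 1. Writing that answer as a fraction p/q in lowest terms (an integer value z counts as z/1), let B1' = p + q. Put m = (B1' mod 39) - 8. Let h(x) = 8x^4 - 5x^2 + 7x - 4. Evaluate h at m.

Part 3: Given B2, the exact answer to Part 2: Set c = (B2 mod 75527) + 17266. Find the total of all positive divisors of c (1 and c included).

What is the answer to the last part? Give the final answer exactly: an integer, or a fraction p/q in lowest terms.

93360

Part 1: total draws C(9,3) = 84; favorable C(4,2)*C(5,1) = 30; P = 5/14; answer 5/14
Part 2: B1 = 5/14; threaded value p + q = 19; m = 11; 8*(11)^4 - 5*(11)^2 + 7*(11)^1 - 4 = (117128) + (-605) + (77) + (-4) = 116596; answer 116596
Part 3: B2 = 116596; c = 58335; 58335 = 3 * 5 * 3889; sigma = (1 + 3) * (1 + 5) * (1 + 3889) = 4 * 6 * 3890 = 93360; answer 93360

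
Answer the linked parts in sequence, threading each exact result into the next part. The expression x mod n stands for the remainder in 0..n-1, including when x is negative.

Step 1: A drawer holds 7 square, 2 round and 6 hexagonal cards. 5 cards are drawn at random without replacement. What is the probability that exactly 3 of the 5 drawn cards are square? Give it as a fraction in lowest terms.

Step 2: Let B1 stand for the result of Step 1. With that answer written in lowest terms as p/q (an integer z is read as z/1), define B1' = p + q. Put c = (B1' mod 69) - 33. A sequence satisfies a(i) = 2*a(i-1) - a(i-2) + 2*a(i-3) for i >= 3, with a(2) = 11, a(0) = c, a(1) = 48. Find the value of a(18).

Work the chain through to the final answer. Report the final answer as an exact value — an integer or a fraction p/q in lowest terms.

Step 1: total draws C(15,5) = 3003; favorable C(7,3)*C(8,2) = 980; P = 140/429; answer 140/429
Step 2: B1 = 140/429; threaded value p + q = 569; c = -16; a(3) = 2*(11) - 1*(48) + 2*(-16) = -58; iterating: a(3)=-58, a(4)=-31, a(5)=18, a(6)=-49, a(7)=-178, a(8)=-271, a(9)=-462, a(10)=-1009, a(11)=-2098, a(12)=-4111, a(13)=-8142, a(14)=-16369, a(15)=-32818, a(16)=-65551, a(17)=-131022, a(18)=-262129; answer -262129

-262129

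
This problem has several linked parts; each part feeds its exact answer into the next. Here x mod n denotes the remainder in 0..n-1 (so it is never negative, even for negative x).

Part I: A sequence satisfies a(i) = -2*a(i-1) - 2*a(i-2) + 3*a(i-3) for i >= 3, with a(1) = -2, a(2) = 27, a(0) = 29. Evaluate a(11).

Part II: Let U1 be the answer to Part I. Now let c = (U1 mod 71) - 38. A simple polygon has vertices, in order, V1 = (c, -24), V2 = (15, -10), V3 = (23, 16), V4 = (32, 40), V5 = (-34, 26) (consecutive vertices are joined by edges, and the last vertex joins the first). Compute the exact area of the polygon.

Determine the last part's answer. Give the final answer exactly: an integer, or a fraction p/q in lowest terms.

Part I: a(3) = -2*(27) - 2*(-2) + 3*(29) = 37; iterating: a(3)=37, a(4)=-134, a(5)=275, a(6)=-171, a(7)=-610, a(8)=2387, a(9)=-4067, a(10)=1530, a(11)=12235; answer 12235
Part II: U1 = 12235; c = -15; cross terms: (-15*-10 - 15*-24)=510, (15*16 - 23*-10)=470, (23*40 - 32*16)=408, (32*26 - -34*40)=2192, (-34*-24 - -15*26)=1206; twice the area = |4786| = 4786; area = 2393; answer 2393

2393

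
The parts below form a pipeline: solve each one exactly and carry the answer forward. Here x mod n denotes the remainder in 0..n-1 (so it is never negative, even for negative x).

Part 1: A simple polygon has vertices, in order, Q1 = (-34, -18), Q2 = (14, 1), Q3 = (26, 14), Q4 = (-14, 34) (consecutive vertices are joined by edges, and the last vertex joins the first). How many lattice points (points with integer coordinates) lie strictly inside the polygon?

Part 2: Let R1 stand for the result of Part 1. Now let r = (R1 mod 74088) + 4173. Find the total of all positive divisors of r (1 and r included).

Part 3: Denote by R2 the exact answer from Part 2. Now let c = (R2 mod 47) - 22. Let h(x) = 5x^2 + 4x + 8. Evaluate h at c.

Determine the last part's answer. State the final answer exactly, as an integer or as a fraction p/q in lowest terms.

680

Part 1: cross terms: (-34*1 - 14*-18)=218, (14*14 - 26*1)=170, (26*34 - -14*14)=1080, (-14*-18 - -34*34)=1408; twice the area = |2876| = 2876; area = 1438; boundary points = 1 + 1 + 20 + 4 = 26; strictly interior points = area - boundary/2 + 1 = 1426; answer 1426
Part 2: R1 = 1426; r = 5599; 5599 = 11 * 509; sigma = (1 + 11) * (1 + 509) = 12 * 510 = 6120; answer 6120
Part 3: R2 = 6120; c = -12; 5*(-12)^2 + 4*(-12)^1 + 8 = (720) + (-48) + (8) = 680; answer 680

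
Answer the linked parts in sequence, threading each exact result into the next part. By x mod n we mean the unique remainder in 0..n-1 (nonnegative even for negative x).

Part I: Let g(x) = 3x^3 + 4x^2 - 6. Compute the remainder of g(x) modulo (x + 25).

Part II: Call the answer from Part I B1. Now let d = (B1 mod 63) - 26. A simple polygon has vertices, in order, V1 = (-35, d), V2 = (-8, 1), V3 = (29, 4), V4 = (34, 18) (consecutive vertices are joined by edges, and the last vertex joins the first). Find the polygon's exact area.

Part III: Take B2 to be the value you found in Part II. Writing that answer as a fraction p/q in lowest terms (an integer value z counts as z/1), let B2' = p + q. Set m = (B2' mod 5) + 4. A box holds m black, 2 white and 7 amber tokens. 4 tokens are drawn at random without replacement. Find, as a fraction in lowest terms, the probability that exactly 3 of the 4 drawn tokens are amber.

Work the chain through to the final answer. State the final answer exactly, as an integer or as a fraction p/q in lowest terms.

Part I: remainder = value at the root: 3*(-25)^3 + 4*(-25)^2 - 6 = (-46875) + (2500) + (-6) = -44381; answer -44381
Part II: B1 = -44381; d = 8; cross terms: (-35*1 - -8*8)=29, (-8*4 - 29*1)=-61, (29*18 - 34*4)=386, (34*8 - -35*18)=902; twice the area = |1256| = 1256; area = 628; answer 628
Part III: B2 = 628; threaded value p + q = 629; m = 8; total draws C(17,4) = 2380; favorable C(7,3)*C(10,1) = 350; P = 5/34; answer 5/34

5/34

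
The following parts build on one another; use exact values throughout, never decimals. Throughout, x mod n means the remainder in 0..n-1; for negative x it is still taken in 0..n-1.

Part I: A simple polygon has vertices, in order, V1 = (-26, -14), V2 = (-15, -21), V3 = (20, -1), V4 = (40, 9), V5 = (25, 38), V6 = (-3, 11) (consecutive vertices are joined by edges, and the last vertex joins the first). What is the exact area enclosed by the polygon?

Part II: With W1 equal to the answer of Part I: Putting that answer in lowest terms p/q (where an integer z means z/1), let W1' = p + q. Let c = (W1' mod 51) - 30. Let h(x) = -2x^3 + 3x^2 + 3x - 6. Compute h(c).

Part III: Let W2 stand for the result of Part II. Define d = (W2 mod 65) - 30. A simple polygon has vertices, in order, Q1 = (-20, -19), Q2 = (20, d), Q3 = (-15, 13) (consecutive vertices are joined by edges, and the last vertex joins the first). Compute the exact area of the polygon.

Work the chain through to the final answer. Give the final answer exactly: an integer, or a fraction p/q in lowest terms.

Part I: cross terms: (-26*-21 - -15*-14)=336, (-15*-1 - 20*-21)=435, (20*9 - 40*-1)=220, (40*38 - 25*9)=1295, (25*11 - -3*38)=389, (-3*-14 - -26*11)=328; twice the area = |3003| = 3003; area = 3003/2; answer 3003/2
Part II: W1 = 3003/2; threaded value p + q = 3005; c = 17; -2*(17)^3 + 3*(17)^2 + 3*(17)^1 - 6 = (-9826) + (867) + (51) + (-6) = -8914; answer -8914
Part III: W2 = -8914; d = 26; cross terms: (-20*26 - 20*-19)=-140, (20*13 - -15*26)=650, (-15*-19 - -20*13)=545; twice the area = |1055| = 1055; area = 1055/2; answer 1055/2

1055/2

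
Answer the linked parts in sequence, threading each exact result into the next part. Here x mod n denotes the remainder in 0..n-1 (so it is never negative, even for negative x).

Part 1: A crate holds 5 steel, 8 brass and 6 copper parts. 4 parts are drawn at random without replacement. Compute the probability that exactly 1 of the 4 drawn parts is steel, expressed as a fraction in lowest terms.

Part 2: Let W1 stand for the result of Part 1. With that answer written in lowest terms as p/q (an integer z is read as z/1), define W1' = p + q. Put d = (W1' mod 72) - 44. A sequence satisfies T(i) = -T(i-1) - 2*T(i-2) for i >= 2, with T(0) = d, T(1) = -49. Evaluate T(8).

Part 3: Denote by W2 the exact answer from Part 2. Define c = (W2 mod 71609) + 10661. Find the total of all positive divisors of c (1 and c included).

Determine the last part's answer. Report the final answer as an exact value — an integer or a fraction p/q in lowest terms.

101232

Part 1: total draws C(19,4) = 3876; favorable C(5,1)*C(14,3) = 1820; P = 455/969; answer 455/969
Part 2: W1 = 455/969; threaded value p + q = 1424; d = 12; T(2) = -1*(-49) - 2*(12) = 25; iterating: T(2)=25, T(3)=73, T(4)=-123, T(5)=-23, T(6)=269, T(7)=-223, T(8)=-315; answer -315
Part 3: W2 = -315; c = 81955; 81955 = 5 * 37 * 443; sigma = (1 + 5) * (1 + 37) * (1 + 443) = 6 * 38 * 444 = 101232; answer 101232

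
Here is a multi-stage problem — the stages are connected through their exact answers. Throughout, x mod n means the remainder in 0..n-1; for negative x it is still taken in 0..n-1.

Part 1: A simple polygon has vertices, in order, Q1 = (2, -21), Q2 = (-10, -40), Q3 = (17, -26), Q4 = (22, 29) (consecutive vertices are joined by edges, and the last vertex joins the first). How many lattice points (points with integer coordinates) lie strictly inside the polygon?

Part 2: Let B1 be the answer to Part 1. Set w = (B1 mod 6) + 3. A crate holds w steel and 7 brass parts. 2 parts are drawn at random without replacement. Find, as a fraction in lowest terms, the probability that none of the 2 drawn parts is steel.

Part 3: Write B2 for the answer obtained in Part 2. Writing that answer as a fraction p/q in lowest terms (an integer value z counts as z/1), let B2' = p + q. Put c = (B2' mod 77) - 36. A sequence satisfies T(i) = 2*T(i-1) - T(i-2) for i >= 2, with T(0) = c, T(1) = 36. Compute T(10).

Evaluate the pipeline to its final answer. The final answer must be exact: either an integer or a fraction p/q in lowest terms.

423

Part 1: cross terms: (2*-40 - -10*-21)=-290, (-10*-26 - 17*-40)=940, (17*29 - 22*-26)=1065, (22*-21 - 2*29)=-520; twice the area = |1195| = 1195; area = 1195/2; boundary points = 1 + 1 + 5 + 10 = 17; strictly interior points = area - boundary/2 + 1 = 590; answer 590
Part 2: B1 = 590; w = 5; total draws C(12,2) = 66; favorable C(7,2) = 21; P = 7/22; answer 7/22
Part 3: B2 = 7/22; threaded value p + q = 29; c = -7; T(2) = 2*(36) - 1*(-7) = 79; iterating: T(2)=79, T(3)=122, T(4)=165, T(5)=208, T(6)=251, T(7)=294, T(8)=337, T(9)=380, T(10)=423; answer 423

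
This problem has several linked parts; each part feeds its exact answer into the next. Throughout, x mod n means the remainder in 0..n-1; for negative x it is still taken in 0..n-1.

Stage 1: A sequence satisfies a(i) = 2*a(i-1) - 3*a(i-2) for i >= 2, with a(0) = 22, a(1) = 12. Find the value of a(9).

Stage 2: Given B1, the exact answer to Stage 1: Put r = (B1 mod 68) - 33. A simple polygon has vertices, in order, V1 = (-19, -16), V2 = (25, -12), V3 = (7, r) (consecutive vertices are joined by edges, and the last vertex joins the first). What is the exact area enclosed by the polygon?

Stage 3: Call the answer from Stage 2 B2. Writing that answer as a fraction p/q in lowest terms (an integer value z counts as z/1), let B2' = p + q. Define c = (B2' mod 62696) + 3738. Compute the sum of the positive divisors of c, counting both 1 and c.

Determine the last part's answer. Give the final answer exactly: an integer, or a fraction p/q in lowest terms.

4932

Stage 1: a(2) = 2*(12) - 3*(22) = -42; iterating: a(2)=-42, a(3)=-120, a(4)=-114, a(5)=132, a(6)=606, a(7)=816, a(8)=-186, a(9)=-2820; answer -2820
Stage 2: B1 = -2820; r = 3; cross terms: (-19*-12 - 25*-16)=628, (25*3 - 7*-12)=159, (7*-16 - -19*3)=-55; twice the area = |732| = 732; area = 366; answer 366
Stage 3: B2 = 366; threaded value p + q = 367; c = 4105; 4105 = 5 * 821; sigma = (1 + 5) * (1 + 821) = 6 * 822 = 4932; answer 4932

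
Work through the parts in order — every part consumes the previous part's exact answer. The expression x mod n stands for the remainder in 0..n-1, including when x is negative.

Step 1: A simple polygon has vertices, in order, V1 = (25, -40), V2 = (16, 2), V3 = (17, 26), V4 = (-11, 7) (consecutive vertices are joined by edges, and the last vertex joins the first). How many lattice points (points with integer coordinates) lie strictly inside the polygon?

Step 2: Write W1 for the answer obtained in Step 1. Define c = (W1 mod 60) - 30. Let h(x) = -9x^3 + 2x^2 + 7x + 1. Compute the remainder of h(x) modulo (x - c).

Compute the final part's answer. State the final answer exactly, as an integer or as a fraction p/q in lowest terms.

5

Step 1: cross terms: (25*2 - 16*-40)=690, (16*26 - 17*2)=382, (17*7 - -11*26)=405, (-11*-40 - 25*7)=265; twice the area = |1742| = 1742; area = 871; boundary points = 3 + 1 + 1 + 1 = 6; strictly interior points = area - boundary/2 + 1 = 869; answer 869
Step 2: W1 = 869; c = -1; remainder = value at the root: -9*(-1)^3 + 2*(-1)^2 + 7*(-1)^1 + 1 = (9) + (2) + (-7) + (1) = 5; answer 5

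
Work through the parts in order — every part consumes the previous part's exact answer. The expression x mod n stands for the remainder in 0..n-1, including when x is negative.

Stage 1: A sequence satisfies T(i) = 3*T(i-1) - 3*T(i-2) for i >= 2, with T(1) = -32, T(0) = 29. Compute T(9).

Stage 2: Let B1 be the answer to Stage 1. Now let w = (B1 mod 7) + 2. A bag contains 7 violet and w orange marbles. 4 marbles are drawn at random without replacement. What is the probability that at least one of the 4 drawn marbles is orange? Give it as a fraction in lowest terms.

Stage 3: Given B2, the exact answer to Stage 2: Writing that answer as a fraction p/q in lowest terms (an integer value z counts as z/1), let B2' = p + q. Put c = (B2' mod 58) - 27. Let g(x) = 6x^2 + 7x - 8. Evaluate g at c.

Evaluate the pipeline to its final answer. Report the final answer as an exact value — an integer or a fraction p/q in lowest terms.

1810

Stage 1: T(2) = 3*(-32) - 3*(29) = -183; iterating: T(2)=-183, T(3)=-453, T(4)=-810, T(5)=-1071, T(6)=-783, T(7)=864, T(8)=4941, T(9)=12231; answer 12231
Stage 2: B1 = 12231; w = 4; total draws C(11,4) = 330; complement C(7,4) = 35; favorable 330 - 35 = 295; P = 59/66; answer 59/66
Stage 3: B2 = 59/66; threaded value p + q = 125; c = -18; 6*(-18)^2 + 7*(-18)^1 - 8 = (1944) + (-126) + (-8) = 1810; answer 1810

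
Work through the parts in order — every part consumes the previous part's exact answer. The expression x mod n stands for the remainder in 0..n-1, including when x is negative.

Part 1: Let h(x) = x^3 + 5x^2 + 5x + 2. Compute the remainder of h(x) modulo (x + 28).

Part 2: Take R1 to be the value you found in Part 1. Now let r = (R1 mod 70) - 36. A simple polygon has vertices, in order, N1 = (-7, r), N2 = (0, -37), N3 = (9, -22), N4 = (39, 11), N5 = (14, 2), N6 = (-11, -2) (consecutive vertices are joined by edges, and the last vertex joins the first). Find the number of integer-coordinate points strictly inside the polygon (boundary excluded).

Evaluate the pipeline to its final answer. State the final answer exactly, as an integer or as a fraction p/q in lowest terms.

754

Part 1: remainder = value at the root: 1*(-28)^3 + 5*(-28)^2 + 5*(-28)^1 + 2 = (-21952) + (3920) + (-140) + (2) = -18170; answer -18170
Part 2: R1 = -18170; r = -6; cross terms: (-7*-37 - 0*-6)=259, (0*-22 - 9*-37)=333, (9*11 - 39*-22)=957, (39*2 - 14*11)=-76, (14*-2 - -11*2)=-6, (-11*-6 - -7*-2)=52; twice the area = |1519| = 1519; area = 1519/2; boundary points = 1 + 3 + 3 + 1 + 1 + 4 = 13; strictly interior points = area - boundary/2 + 1 = 754; answer 754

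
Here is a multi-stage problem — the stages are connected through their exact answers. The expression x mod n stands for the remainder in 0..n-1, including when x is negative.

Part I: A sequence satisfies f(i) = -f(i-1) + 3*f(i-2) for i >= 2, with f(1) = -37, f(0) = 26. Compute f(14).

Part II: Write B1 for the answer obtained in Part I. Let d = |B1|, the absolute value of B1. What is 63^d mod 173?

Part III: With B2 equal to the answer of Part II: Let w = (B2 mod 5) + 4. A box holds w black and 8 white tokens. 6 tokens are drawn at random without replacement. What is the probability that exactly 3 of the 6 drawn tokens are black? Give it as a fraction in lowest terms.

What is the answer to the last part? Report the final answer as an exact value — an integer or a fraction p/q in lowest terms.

Part I: f(2) = -1*(-37) + 3*(26) = 115; iterating: f(2)=115, f(3)=-226, f(4)=571, f(5)=-1249, f(6)=2962, f(7)=-6709, f(8)=15595, f(9)=-35722, f(10)=82507, f(11)=-189673, f(12)=437194, f(13)=-1006213, f(14)=2317795; answer 2317795
Part II: B1 = 2317795; d = 2317795; squarings mod 173: 63^1=63, 63^2=163, 63^4=100, 63^8=139, 63^16=118, 63^32=84, 63^64=136, 63^128=158, 63^256=52, 63^512=109, 63^1024=117, 63^2048=22, 63^4096=138, 63^8192=14, 63^16384=23, 63^32768=10, 63^65536=100, 63^131072=139, 63^262144=118, 63^524288=84, 63^1048576=136, 63^2097152=158; 63^2317795 = 63^1 * 63^2 * 63^32 * 63^64 * 63^128 * 63^256 * 63^1024 * 63^2048 * 63^4096 * 63^16384 * 63^65536 * 63^131072 * 63^2097152 = 66 (mod 173); answer 66
Part III: B2 = 66; w = 5; total draws C(13,6) = 1716; favorable C(5,3)*C(8,3) = 560; P = 140/429; answer 140/429

140/429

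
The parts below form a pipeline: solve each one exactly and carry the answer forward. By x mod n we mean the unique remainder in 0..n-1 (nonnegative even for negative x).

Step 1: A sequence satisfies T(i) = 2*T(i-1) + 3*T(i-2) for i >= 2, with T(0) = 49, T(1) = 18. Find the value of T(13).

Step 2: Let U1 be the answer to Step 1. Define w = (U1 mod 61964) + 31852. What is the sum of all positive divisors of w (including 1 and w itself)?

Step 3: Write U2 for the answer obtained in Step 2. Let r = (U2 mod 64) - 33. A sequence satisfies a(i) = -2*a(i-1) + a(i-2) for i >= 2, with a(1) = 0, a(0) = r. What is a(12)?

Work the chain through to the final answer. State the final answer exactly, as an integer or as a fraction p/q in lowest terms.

63151

Step 1: T(2) = 2*(18) + 3*(49) = 183; iterating: T(2)=183, T(3)=420, T(4)=1389, T(5)=4038, T(6)=12243, T(7)=36600, T(8)=109929, T(9)=329658, T(10)=989103, T(11)=2967180, T(12)=8901669, T(13)=26704878; answer 26704878
Step 2: U1 = 26704878; w = 92210; 92210 = 2 * 5 * 9221; sigma = (1 + 2) * (1 + 5) * (1 + 9221) = 3 * 6 * 9222 = 165996; answer 165996
Step 3: U2 = 165996; r = 11; a(2) = -2*(0) + 1*(11) = 11; iterating: a(2)=11, a(3)=-22, a(4)=55, a(5)=-132, a(6)=319, a(7)=-770, a(8)=1859, a(9)=-4488, a(10)=10835, a(11)=-26158, a(12)=63151; answer 63151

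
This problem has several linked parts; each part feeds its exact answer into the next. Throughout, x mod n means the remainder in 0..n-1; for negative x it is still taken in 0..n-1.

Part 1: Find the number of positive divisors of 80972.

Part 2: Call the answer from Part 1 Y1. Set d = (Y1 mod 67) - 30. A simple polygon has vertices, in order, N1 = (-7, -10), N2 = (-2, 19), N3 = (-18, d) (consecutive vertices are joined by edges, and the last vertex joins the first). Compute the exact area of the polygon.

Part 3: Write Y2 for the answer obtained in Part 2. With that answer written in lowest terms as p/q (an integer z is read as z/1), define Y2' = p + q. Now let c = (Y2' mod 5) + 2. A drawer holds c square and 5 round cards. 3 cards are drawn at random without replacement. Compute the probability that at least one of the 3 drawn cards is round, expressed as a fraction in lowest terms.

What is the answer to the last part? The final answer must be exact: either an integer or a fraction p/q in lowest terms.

Part 1: 80972 = 2^2 * 31 * 653; number of divisors = (2+1) * (1+1) * (1+1) = 12; answer 12
Part 2: Y1 = 12; d = -18; cross terms: (-7*19 - -2*-10)=-153, (-2*-18 - -18*19)=378, (-18*-10 - -7*-18)=54; twice the area = |279| = 279; area = 279/2; answer 279/2
Part 3: Y2 = 279/2; threaded value p + q = 281; c = 3; total draws C(8,3) = 56; complement C(3,3) = 1; favorable 56 - 1 = 55; P = 55/56; answer 55/56

55/56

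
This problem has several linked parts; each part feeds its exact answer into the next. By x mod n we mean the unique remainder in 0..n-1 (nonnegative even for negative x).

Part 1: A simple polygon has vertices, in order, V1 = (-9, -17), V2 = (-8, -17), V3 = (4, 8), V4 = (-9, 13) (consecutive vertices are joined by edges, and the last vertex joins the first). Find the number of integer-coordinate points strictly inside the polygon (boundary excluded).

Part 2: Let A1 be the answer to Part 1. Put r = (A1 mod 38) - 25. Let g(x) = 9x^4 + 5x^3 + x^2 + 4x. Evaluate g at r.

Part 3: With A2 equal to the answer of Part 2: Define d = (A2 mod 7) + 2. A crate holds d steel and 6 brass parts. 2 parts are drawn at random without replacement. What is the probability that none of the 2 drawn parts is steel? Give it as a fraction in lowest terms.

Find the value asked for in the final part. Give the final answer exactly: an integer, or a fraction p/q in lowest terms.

Part 1: cross terms: (-9*-17 - -8*-17)=17, (-8*8 - 4*-17)=4, (4*13 - -9*8)=124, (-9*-17 - -9*13)=270; twice the area = |415| = 415; area = 415/2; boundary points = 1 + 1 + 1 + 30 = 33; strictly interior points = area - boundary/2 + 1 = 192; answer 192
Part 2: A1 = 192; r = -23; 9*(-23)^4 + 5*(-23)^3 + 1*(-23)^2 + 4*(-23)^1 = (2518569) + (-60835) + (529) + (-92) = 2458171; answer 2458171
Part 3: A2 = 2458171; d = 4; total draws C(10,2) = 45; favorable C(6,2) = 15; P = 1/3; answer 1/3

1/3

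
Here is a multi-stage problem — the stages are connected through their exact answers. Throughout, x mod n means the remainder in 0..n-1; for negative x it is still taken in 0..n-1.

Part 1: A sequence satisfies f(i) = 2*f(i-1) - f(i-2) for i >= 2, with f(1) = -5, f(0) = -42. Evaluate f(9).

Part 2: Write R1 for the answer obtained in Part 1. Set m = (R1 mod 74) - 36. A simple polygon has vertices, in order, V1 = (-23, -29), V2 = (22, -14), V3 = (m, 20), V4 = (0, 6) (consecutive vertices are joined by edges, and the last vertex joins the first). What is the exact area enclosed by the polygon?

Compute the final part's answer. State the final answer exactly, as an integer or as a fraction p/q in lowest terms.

1099

Part 1: f(2) = 2*(-5) - 1*(-42) = 32; iterating: f(2)=32, f(3)=69, f(4)=106, f(5)=143, f(6)=180, f(7)=217, f(8)=254, f(9)=291; answer 291
Part 2: R1 = 291; m = 33; cross terms: (-23*-14 - 22*-29)=960, (22*20 - 33*-14)=902, (33*6 - 0*20)=198, (0*-29 - -23*6)=138; twice the area = |2198| = 2198; area = 1099; answer 1099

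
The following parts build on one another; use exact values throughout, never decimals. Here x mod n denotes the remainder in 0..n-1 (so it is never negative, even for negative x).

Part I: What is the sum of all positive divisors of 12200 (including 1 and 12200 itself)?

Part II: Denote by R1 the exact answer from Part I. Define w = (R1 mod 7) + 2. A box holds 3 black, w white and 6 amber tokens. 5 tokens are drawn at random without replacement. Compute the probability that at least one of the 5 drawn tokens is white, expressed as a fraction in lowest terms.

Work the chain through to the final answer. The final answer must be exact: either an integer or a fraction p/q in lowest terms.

137/143

Part I: 12200 = 2^3 * 5^2 * 61; sigma = (1 + 2 + 4 + 8) * (1 + 5 + 25) * (1 + 61) = 15 * 31 * 62 = 28830; answer 28830
Part II: R1 = 28830; w = 6; total draws C(15,5) = 3003; complement C(9,5) = 126; favorable 3003 - 126 = 2877; P = 137/143; answer 137/143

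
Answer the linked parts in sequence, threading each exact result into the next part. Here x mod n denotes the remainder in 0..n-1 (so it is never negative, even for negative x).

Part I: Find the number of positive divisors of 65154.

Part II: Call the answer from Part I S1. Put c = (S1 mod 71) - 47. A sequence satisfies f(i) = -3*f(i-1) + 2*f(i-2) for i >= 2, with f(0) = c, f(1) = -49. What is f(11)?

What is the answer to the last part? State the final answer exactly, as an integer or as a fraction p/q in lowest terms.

Part I: 65154 = 2 * 3 * 10859; number of divisors = (1+1) * (1+1) * (1+1) = 8; answer 8
Part II: S1 = 8; c = -39; f(2) = -3*(-49) + 2*(-39) = 69; iterating: f(2)=69, f(3)=-305, f(4)=1053, f(5)=-3769, f(6)=13413, f(7)=-47777, f(8)=170157, f(9)=-606025, f(10)=2158389, f(11)=-7687217; answer -7687217

-7687217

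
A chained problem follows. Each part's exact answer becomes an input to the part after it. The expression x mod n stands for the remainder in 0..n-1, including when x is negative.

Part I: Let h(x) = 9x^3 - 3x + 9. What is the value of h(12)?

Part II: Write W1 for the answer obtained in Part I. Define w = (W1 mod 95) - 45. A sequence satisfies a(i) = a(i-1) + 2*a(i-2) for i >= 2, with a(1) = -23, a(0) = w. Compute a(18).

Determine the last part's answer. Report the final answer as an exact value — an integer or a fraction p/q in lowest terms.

Part I: 9*(12)^3 - 3*(12)^1 + 9 = (15552) + (-36) + (9) = 15525; answer 15525
Part II: W1 = 15525; w = -5; a(2) = 1*(-23) + 2*(-5) = -33; iterating: a(2)=-33, a(3)=-79, a(4)=-145, a(5)=-303, a(6)=-593, a(7)=-1199, a(8)=-2385, a(9)=-4783, a(10)=-9553, a(11)=-19119, a(12)=-38225, a(13)=-76463, a(14)=-152913, a(15)=-305839, a(16)=-611665, a(17)=-1223343, a(18)=-2446673; answer -2446673

-2446673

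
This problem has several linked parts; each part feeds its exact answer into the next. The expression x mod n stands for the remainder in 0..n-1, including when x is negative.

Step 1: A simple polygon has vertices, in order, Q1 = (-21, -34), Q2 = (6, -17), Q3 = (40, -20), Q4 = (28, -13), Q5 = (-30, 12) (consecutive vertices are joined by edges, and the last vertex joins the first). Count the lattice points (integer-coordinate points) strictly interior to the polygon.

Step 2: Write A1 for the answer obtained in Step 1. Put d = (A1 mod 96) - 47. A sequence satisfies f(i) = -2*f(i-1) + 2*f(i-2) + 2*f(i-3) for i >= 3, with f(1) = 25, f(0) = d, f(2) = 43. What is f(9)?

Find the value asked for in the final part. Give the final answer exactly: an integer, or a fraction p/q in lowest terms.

-21632

Step 1: cross terms: (-21*-17 - 6*-34)=561, (6*-20 - 40*-17)=560, (40*-13 - 28*-20)=40, (28*12 - -30*-13)=-54, (-30*-34 - -21*12)=1272; twice the area = |2379| = 2379; area = 2379/2; boundary points = 1 + 1 + 1 + 1 + 1 = 5; strictly interior points = area - boundary/2 + 1 = 1188; answer 1188
Step 2: A1 = 1188; d = -11; f(3) = -2*(43) + 2*(25) + 2*(-11) = -58; iterating: f(3)=-58, f(4)=252, f(5)=-534, f(6)=1456, f(7)=-3476, f(8)=8796, f(9)=-21632; answer -21632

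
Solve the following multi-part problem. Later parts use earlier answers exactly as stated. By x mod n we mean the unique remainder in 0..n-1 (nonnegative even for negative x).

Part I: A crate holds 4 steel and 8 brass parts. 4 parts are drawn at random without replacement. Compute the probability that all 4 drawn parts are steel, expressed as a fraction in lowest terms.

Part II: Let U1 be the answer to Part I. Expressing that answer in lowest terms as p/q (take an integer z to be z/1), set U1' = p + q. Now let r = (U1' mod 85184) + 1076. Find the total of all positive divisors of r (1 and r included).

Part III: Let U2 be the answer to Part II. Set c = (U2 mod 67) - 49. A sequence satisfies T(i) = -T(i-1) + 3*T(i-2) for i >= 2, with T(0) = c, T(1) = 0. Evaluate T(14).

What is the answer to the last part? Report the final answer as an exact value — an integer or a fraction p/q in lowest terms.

Part I: total draws C(12,4) = 495; favorable C(4,4) = 1; P = 1/495; answer 1/495
Part II: U1 = 1/495; threaded value p + q = 496; r = 1572; 1572 = 2^2 * 3 * 131; sigma = (1 + 2 + 4) * (1 + 3) * (1 + 131) = 7 * 4 * 132 = 3696; answer 3696
Part III: U2 = 3696; c = -38; T(2) = -1*(0) + 3*(-38) = -114; iterating: T(2)=-114, T(3)=114, T(4)=-456, T(5)=798, T(6)=-2166, T(7)=4560, T(8)=-11058, T(9)=24738, T(10)=-57912, T(11)=132126, T(12)=-305862, T(13)=702240, T(14)=-1619826; answer -1619826

-1619826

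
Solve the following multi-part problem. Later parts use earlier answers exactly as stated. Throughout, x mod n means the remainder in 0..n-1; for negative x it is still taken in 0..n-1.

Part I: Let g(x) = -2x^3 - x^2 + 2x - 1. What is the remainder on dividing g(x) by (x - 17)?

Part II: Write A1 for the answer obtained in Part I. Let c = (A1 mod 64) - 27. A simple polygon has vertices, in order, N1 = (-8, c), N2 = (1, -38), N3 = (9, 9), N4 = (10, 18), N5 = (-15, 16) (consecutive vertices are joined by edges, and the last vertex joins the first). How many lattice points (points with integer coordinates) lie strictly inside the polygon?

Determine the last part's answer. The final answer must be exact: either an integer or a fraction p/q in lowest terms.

617

Part I: remainder = value at the root: -2*(17)^3 - 1*(17)^2 + 2*(17)^1 - 1 = (-9826) + (-289) + (34) + (-1) = -10082; answer -10082
Part II: A1 = -10082; c = 3; cross terms: (-8*-38 - 1*3)=301, (1*9 - 9*-38)=351, (9*18 - 10*9)=72, (10*16 - -15*18)=430, (-15*3 - -8*16)=83; twice the area = |1237| = 1237; area = 1237/2; boundary points = 1 + 1 + 1 + 1 + 1 = 5; strictly interior points = area - boundary/2 + 1 = 617; answer 617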